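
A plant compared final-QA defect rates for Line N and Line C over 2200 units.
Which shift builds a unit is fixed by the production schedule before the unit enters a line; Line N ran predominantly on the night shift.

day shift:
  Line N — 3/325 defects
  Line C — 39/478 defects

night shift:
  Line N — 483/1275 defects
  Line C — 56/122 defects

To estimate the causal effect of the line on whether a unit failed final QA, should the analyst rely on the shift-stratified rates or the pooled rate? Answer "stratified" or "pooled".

Shift is set before the line has any effect — it is not caused by the line — and it independently drives the outcome. That makes it a confounder, so the causal comparison is within shift levels.
Within each level — day shift: 0.9% vs 8.2%; night shift: 37.9% vs 45.9% — Line N is lower every time.

stratified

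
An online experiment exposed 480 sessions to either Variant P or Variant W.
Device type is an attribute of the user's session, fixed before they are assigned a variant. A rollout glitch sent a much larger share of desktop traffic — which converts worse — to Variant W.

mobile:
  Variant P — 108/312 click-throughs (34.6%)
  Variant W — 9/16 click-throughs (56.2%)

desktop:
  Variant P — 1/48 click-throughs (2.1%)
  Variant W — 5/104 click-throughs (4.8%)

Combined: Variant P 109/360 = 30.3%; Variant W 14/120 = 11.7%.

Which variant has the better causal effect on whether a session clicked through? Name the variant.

Variant W

Within every device type level Variant W has the higher rate, yet pooled Variant P does — Simpson's reversal.
Device type is set before the variant has any effect — it is not caused by the variant — and it independently drives the outcome. That makes it a confounder, so the causal comparison is within device type levels.
Within each level — mobile: 34.6% vs 56.2%; desktop: 2.1% vs 4.8% — Variant W is higher every time.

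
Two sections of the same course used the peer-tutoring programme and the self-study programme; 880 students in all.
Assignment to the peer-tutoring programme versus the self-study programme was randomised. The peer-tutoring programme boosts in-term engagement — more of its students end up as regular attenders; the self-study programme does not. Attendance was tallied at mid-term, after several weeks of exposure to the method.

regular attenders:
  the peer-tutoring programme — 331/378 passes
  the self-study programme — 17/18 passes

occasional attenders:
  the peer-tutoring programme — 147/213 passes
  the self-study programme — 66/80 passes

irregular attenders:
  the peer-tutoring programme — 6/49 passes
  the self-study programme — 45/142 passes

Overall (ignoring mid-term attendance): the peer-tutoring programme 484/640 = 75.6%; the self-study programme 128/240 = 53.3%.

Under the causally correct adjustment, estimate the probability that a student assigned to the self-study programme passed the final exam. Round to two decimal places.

0.53

the self-study programme is higher inside every mid-term attendance stratum but the peer-tutoring programme is higher in aggregate. Whether to stratify depends on how mid-term attendance relates to the teaching method.
Mid-term attendance lies on the pathway teaching method → mid-term attendance → outcome, so adjusting for it blocks the indirect effect. For the total causal effect of teaching method, use the unadjusted pooled rates.
So P(outcome | do(the self-study programme)) is just the pooled rate for the self-study programme: 128/240 = 0.533.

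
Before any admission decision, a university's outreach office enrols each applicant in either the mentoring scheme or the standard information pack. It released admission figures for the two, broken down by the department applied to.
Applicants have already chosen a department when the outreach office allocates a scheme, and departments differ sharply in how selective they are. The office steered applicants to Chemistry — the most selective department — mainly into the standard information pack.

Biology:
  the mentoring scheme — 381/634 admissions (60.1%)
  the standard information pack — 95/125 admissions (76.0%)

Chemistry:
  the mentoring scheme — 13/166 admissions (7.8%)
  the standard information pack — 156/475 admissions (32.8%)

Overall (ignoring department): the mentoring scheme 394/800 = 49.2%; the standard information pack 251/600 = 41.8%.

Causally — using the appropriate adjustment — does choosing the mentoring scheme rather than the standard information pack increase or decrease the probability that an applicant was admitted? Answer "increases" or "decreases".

The department-specific comparison favours the standard information pack throughout, but the pooled figures favour the mentoring scheme. The question is whether to condition on department.
Here department is a common cause — it drives both which outreach scheme a case falls under and the outcome. The crude comparison mixes populations; the stratum-specific rates are the causally relevant ones.
Within each level — Biology: 60.1% vs 76.0%; Chemistry: 7.8% vs 32.8% — the standard information pack is higher every time.

decreases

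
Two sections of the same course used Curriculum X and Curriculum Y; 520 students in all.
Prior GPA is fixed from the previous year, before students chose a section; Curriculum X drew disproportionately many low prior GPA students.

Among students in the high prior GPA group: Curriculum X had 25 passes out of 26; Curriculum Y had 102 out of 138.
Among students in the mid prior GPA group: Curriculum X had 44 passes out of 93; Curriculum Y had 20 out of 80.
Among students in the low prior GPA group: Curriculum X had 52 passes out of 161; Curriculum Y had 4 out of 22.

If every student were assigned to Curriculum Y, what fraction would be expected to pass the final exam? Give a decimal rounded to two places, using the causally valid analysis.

The prior GPA band-specific comparison favours Curriculum X throughout, but the pooled figures favour Curriculum Y. The question is whether to condition on prior GPA band.
Here prior GPA band is a common cause — it drives both which teaching method a case falls under and the outcome. The crude comparison mixes populations; the stratum-specific rates are the causally relevant ones.
Standardising Curriculum Y to the population prior GPA band mix: 0.315·102/138 + 0.333·20/80 + 0.352·4/22 = 0.380.

0.38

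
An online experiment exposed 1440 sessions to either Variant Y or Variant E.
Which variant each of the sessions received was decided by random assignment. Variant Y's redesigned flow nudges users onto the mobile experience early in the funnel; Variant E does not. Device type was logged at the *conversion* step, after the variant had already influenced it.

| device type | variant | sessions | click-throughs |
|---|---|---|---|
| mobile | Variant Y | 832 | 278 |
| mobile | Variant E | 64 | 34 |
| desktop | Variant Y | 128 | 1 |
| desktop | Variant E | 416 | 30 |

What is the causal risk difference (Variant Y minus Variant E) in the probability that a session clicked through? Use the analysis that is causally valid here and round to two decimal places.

The distribution of device type is itself part of what the variant does — it is an intermediate outcome. Holding it fixed would remove that part of the effect; the total effect is the pooled difference.
The causal difference is the pooled difference: 0.291 − 0.133 = +0.157.

+0.16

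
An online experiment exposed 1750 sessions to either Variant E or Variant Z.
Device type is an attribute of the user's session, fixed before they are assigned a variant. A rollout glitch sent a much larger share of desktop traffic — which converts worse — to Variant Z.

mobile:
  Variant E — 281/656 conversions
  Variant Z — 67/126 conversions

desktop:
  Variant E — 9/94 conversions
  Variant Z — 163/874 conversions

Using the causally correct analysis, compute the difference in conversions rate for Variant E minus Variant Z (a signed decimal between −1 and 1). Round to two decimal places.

-0.10

Variant Z is higher inside every device type stratum but Variant E is higher in aggregate. Whether to stratify depends on how device type relates to the variant.
The imbalance in device type arose from how sessions were allocated, not from anything the variant did; and device type independently affects the outcome. The pooled gap is confounded — condition on device type.
Adjusting over the population distribution of device type: 0.447·(0.428−0.532) + 0.553·(0.096−0.186) = -0.096.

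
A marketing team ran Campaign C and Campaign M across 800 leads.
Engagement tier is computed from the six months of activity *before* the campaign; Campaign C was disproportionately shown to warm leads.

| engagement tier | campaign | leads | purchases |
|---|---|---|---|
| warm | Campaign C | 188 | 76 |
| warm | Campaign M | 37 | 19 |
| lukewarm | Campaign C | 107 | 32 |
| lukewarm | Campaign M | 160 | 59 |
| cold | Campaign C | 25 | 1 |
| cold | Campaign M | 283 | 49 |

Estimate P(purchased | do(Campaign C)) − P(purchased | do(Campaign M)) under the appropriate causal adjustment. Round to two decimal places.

-0.11

The engagement tier-specific comparison favours Campaign M throughout, but the pooled figures favour Campaign C. The question is whether to condition on engagement tier.
Engagement tier satisfies the back-door criterion: it is not a descendant of the campaign, and it blocks the spurious path from campaign to outcome. Adjusting for it (i.e., using the within-engagement tier rates) gives the causal effect.
Adjusting over the population distribution of engagement tier: 0.281·(0.404−0.514) + 0.334·(0.299−0.369) + 0.385·(0.040−0.173) = -0.105.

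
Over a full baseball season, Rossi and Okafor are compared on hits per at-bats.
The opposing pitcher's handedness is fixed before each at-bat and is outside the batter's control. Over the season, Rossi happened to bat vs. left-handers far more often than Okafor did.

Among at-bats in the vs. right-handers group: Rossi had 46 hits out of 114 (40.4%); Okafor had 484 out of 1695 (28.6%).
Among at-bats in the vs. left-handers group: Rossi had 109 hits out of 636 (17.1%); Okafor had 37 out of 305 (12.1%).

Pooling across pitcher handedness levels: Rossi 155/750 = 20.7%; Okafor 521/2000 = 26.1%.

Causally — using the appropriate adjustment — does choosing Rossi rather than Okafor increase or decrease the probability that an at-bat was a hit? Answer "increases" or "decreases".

Pitcher handedness is set before the player has any effect — it is not caused by the player — and it independently drives the outcome. That makes it a confounder, so the causal comparison is within pitcher handedness levels.
Within each level — vs. right-handers: 40.4% vs 28.6%; vs. left-handers: 17.1% vs 12.1% — Rossi is higher every time.

increases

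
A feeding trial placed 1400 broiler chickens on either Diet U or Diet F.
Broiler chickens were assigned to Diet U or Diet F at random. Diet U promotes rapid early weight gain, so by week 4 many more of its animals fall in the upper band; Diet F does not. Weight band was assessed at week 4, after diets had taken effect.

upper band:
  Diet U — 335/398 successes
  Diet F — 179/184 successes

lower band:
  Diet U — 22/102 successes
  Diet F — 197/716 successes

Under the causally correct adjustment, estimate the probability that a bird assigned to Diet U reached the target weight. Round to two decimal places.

0.71

Week-4 weight band is downstream of the diet. One should not condition on a consequence of treatment, so the overall rates are the right comparison.
So P(outcome | do(Diet U)) is just the pooled rate for Diet U: 357/500 = 0.714.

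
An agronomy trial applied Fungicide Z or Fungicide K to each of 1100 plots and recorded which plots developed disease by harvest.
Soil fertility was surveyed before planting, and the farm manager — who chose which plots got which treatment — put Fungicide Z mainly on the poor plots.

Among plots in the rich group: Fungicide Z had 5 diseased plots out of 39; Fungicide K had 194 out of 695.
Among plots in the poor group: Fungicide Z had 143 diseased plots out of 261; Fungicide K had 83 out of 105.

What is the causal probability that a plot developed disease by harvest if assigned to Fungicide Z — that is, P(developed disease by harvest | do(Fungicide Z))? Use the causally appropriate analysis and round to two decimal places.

0.27

The soil fertility-specific comparison favours Fungicide Z throughout, but the pooled figures favour Fungicide K. The question is whether to condition on soil fertility.
Soil fertility differs across fungicides for reasons unrelated to any effect of the fungicide itself, and it separately predicts the outcome — a classic confounder. We must compare within soil fertility levels.
Standardising Fungicide Z to the population soil fertility mix: 0.667·5/39 + 0.333·143/261 = 0.268.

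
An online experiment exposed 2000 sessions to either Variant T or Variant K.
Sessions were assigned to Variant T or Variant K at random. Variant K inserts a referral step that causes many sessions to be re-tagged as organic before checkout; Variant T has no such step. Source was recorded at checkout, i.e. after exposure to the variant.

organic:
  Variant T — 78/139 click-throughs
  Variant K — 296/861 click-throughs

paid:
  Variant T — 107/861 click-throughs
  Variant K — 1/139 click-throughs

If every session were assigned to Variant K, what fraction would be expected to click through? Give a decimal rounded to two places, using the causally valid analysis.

0.30

Variant T is higher inside every traffic source stratum but Variant K is higher in aggregate. Whether to stratify depends on how traffic source relates to the variant.
The distribution of traffic source is itself part of what the variant does — it is an intermediate outcome. Holding it fixed would remove that part of the effect; the total effect is the pooled difference.
So P(outcome | do(Variant K)) is just the pooled rate for Variant K: 297/1000 = 0.297.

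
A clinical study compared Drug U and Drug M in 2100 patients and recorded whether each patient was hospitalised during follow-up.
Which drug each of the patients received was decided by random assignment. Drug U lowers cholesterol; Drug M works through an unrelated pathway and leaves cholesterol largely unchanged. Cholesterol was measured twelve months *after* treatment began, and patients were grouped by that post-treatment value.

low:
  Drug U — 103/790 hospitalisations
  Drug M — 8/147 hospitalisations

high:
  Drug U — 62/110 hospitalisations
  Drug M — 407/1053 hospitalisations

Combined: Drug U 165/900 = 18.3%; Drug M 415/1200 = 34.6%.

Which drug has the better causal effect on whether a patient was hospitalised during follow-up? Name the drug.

Drug U

The cholesterol-specific comparison favours Drug M throughout, but the pooled figures favour Drug U. The question is whether to condition on cholesterol.
Cholesterol here is a post-treatment variable shaped by the drug; conditioning on it would introduce bias rather than remove it. The overall comparison is the causal one.
Pooled: Drug U 18.3% vs Drug M 34.6%; Drug U is lower overall.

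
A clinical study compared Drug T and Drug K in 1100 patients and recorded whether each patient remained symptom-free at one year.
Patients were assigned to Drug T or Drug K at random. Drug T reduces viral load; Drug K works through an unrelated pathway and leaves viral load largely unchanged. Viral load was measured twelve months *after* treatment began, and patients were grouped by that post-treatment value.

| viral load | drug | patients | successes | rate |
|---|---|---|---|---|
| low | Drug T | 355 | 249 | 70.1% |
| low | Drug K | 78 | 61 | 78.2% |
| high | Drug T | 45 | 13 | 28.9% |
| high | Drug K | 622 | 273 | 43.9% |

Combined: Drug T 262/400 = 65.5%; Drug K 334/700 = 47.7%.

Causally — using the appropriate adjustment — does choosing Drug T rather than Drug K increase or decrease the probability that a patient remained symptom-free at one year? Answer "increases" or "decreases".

increases

Viral load is recorded after the drug and is itself shifted by it — it sits on the causal path from drug to outcome. Conditioning on a mediator would strip out part of the effect we want; the pooled comparison gives the total causal effect.
Pooled: Drug T 65.5% vs Drug K 47.7%; Drug T is higher overall.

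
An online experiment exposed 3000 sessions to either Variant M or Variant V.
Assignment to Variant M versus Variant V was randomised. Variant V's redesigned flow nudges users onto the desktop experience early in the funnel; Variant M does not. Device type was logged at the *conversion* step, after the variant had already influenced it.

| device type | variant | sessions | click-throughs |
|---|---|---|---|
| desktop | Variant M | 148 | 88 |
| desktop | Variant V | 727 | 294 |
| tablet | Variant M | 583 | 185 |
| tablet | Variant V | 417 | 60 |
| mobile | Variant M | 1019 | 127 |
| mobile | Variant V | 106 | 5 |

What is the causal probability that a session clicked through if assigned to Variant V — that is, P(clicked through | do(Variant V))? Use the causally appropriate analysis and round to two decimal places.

The device type-specific comparison favours Variant M throughout, but the pooled figures favour Variant V. The question is whether to condition on device type.
Device type lies on the pathway variant → device type → outcome, so adjusting for it blocks the indirect effect. For the total causal effect of variant, use the unadjusted pooled rates.
So P(outcome | do(Variant V)) is just the pooled rate for Variant V: 359/1250 = 0.287.

0.29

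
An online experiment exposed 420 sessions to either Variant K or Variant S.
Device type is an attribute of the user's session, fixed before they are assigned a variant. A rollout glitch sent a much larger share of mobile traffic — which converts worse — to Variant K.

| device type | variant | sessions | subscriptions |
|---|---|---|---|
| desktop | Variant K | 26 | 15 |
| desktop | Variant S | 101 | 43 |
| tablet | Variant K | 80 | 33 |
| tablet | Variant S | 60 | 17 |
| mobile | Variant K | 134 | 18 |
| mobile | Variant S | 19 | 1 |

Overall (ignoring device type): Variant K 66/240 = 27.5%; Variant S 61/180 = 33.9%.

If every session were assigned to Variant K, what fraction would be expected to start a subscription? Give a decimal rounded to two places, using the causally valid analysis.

Variant K is higher inside every device type stratum but Variant S is higher in aggregate. Whether to stratify depends on how device type relates to the variant.
Since device type is a pre-existing factor (not a product of the variant) and it affects the outcome on its own, it is a confounder. The stratified rates, not the pooled rate, identify the causal effect.
Standardising Variant K to the population device type mix: 0.302·15/26 + 0.333·33/80 + 0.364·18/134 = 0.361.

0.36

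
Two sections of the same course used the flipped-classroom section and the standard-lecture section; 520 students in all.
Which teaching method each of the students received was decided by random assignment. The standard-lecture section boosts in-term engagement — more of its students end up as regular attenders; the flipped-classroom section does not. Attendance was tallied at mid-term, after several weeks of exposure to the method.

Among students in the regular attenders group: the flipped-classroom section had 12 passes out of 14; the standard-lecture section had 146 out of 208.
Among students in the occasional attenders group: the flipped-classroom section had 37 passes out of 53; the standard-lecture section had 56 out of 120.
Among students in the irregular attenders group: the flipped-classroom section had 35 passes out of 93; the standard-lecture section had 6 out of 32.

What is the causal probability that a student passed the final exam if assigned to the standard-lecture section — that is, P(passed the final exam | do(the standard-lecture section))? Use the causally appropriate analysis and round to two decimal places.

Mid-term attendance here is a post-treatment variable shaped by the teaching method; conditioning on it would introduce bias rather than remove it. The overall comparison is the causal one.
So P(outcome | do(the standard-lecture section)) is just the pooled rate for the standard-lecture section: 208/360 = 0.578.

0.58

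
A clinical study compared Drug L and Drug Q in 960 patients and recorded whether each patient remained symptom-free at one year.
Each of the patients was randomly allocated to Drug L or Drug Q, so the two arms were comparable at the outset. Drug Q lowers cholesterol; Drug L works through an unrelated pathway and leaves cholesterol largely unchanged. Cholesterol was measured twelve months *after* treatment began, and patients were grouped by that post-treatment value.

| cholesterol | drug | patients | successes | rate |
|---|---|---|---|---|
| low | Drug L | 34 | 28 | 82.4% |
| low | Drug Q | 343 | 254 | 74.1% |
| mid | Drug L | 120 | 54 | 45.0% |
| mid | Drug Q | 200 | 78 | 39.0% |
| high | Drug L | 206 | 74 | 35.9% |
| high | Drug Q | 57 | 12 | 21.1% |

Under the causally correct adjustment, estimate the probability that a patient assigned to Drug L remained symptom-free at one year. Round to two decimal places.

Drug L is higher inside every cholesterol stratum but Drug Q is higher in aggregate. Whether to stratify depends on how cholesterol relates to the drug.
Because the drug influences cholesterol, cholesterol is a post-treatment mediator, not a confounder. Stratifying on it would bias the estimate; the causal effect is the crude pooled difference.
So P(outcome | do(Drug L)) is just the pooled rate for Drug L: 156/360 = 0.433.

0.43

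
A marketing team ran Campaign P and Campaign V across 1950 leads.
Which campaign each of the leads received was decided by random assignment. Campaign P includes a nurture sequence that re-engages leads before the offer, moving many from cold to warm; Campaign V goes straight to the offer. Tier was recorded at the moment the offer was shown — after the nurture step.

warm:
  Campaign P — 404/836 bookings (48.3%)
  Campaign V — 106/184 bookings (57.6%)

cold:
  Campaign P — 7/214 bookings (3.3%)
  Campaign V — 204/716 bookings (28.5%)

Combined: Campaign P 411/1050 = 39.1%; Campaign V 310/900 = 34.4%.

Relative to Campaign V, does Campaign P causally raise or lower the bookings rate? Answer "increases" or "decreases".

Stratifying would compare campaigns among leads the campaigns themselves sorted into engagement tier groups — a form of selection on an intermediate. The unconditioned pooled rates give the total causal effect.
Pooled: Campaign P 39.1% vs Campaign V 34.4%; Campaign P is higher overall.

increases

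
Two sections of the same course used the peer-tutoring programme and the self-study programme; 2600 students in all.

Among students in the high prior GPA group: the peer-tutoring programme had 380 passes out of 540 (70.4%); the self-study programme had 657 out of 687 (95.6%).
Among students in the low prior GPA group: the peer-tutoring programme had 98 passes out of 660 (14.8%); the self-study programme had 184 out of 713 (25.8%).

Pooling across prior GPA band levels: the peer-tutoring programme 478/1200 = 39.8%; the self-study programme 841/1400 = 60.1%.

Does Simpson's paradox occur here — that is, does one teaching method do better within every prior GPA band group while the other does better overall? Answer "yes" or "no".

no

Within each prior GPA band level (high prior GPA 70.4% vs 95.6%; low prior GPA 14.8% vs 25.8%), the self-study programme has the higher rate every time. Pooled: 39.8% vs 60.1% — the self-study programme has the higher rate overall. They agree.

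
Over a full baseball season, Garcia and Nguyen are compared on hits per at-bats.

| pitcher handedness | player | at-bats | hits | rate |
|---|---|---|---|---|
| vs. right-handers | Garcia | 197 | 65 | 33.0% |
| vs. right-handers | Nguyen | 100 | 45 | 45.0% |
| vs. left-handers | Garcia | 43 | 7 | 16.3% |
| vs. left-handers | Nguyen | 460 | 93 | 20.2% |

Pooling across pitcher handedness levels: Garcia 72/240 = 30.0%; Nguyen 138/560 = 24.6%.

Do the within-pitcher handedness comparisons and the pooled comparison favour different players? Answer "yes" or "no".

yes

Within each pitcher handedness level (vs. right-handers 33.0% vs 45.0%; vs. left-handers 16.3% vs 20.2%), Nguyen has the higher rate every time. Pooled: 30.0% vs 24.6% — Garcia has the higher rate overall. The two comparisons disagree.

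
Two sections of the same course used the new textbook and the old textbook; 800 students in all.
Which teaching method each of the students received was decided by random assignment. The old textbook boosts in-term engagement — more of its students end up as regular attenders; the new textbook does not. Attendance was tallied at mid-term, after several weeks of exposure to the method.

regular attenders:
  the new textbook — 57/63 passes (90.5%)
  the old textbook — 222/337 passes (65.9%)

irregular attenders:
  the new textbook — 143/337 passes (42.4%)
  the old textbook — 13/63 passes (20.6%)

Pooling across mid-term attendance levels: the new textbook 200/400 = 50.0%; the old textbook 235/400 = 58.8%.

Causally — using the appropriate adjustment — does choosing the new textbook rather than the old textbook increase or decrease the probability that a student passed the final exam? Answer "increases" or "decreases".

decreases

Stratifying would compare teaching methods among students the teaching methods themselves sorted into mid-term attendance groups — a form of selection on an intermediate. The unconditioned pooled rates give the total causal effect.
Pooled: the new textbook 50.0% vs the old textbook 58.8%; the old textbook is higher overall.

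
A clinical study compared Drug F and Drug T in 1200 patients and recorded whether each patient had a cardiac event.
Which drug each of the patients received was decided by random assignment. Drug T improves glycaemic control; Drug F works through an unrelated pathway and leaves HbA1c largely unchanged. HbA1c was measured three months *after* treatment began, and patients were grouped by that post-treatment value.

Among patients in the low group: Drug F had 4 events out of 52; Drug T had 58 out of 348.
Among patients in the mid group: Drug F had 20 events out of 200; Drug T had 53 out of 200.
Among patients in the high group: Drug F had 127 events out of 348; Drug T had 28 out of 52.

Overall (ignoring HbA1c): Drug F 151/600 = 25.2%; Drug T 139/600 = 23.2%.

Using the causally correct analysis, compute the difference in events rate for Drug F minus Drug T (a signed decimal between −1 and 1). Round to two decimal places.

+0.02

HbA1c lies on the pathway drug → HbA1c → outcome, so adjusting for it blocks the indirect effect. For the total causal effect of drug, use the unadjusted pooled rates.
The causal difference is the pooled difference: 0.252 − 0.232 = +0.020.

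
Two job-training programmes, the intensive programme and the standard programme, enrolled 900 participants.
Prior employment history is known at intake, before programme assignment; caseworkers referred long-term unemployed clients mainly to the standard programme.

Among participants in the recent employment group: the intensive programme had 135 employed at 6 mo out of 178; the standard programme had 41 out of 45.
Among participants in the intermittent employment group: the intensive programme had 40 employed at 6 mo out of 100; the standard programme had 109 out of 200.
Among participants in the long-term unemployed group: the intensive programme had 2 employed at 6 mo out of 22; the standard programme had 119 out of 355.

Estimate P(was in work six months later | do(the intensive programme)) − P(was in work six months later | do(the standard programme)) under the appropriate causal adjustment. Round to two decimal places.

-0.19

The imbalance in prior employment history arose from how participants were allocated, not from anything the programme did; and prior employment history independently affects the outcome. The pooled gap is confounded — condition on prior employment history.
Adjusting over the population distribution of prior employment history: 0.248·(0.758−0.911) + 0.333·(0.400−0.545) + 0.419·(0.091−0.335) = -0.189.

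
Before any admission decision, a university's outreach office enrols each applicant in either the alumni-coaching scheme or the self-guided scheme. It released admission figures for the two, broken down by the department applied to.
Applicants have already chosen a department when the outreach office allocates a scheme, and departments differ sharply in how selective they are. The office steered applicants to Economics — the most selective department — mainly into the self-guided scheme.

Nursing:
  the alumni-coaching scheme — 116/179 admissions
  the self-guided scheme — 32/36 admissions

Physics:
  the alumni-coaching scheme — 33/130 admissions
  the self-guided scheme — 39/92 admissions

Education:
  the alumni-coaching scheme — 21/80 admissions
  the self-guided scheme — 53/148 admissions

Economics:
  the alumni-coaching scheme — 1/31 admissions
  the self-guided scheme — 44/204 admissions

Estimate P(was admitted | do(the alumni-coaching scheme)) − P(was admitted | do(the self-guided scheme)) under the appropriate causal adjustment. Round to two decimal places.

The imbalance in department arose from how applicants were allocated, not from anything the outreach scheme did; and department independently affects the outcome. The pooled gap is confounded — condition on department.
Adjusting over the population distribution of department: 0.239·(0.648−0.889) + 0.247·(0.254−0.424) + 0.253·(0.263−0.358) + 0.261·(0.032−0.216) = -0.172.

-0.17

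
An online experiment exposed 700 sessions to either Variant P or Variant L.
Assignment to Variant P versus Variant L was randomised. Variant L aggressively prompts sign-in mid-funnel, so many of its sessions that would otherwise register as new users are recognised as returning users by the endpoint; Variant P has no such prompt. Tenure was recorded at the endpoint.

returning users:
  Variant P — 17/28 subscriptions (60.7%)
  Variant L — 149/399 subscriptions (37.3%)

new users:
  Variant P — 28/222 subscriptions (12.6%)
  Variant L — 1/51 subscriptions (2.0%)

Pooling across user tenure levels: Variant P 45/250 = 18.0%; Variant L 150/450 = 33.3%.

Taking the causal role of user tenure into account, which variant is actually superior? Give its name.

Variant L

Stratifying would compare variants among sessions the variants themselves sorted into user tenure groups — a form of selection on an intermediate. The unconditioned pooled rates give the total causal effect.
Pooled: Variant P 18.0% vs Variant L 33.3%; Variant L is higher overall.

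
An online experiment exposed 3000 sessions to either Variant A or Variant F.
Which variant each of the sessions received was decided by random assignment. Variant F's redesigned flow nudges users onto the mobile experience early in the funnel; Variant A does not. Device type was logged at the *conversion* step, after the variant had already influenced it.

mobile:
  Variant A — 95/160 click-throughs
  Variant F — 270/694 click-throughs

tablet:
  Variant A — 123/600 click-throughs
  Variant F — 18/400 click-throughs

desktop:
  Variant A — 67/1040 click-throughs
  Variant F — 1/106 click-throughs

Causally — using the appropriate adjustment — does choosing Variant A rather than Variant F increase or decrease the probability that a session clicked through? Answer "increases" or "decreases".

decreases

Device type is downstream of the variant. One should not condition on a consequence of treatment, so the overall rates are the right comparison.
Pooled: Variant A 15.8% vs Variant F 24.1%; Variant F is higher overall.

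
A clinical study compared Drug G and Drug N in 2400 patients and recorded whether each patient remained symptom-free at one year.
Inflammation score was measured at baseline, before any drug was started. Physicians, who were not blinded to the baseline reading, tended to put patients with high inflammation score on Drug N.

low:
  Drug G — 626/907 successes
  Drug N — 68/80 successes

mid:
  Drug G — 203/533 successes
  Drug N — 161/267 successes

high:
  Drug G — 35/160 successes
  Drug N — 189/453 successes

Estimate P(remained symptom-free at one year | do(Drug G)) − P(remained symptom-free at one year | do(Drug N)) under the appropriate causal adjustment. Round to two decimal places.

-0.19

The inflammation score-specific comparison favours Drug N throughout, but the pooled figures favour Drug G. The question is whether to condition on inflammation score.
The imbalance in inflammation score arose from how patients were allocated, not from anything the drug did; and inflammation score independently affects the outcome. The pooled gap is confounded — condition on inflammation score.
Adjusting over the population distribution of inflammation score: 0.411·(0.690−0.850) + 0.333·(0.381−0.603) + 0.255·(0.219−0.417) = -0.190.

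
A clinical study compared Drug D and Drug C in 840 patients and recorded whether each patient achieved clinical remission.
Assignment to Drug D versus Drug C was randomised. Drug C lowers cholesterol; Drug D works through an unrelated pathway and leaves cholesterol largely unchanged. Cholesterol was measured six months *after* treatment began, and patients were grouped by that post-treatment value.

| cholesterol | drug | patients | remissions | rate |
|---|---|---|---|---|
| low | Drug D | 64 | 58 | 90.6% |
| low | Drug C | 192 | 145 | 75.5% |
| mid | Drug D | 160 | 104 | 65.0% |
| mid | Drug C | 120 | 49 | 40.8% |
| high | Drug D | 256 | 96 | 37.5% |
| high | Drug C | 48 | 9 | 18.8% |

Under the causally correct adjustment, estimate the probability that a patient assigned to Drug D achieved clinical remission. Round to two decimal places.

The distribution of cholesterol is itself part of what the drug does — it is an intermediate outcome. Holding it fixed would remove that part of the effect; the total effect is the pooled difference.
So P(outcome | do(Drug D)) is just the pooled rate for Drug D: 258/480 = 0.537.

0.54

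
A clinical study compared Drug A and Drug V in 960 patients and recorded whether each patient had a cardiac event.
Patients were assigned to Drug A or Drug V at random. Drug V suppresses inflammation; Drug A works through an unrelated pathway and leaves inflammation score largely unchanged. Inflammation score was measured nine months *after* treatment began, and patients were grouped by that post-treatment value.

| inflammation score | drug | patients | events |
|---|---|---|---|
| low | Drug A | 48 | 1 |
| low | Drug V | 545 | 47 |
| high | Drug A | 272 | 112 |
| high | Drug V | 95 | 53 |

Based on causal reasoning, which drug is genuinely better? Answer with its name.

Drug V

The inflammation score-specific comparison favours Drug A throughout, but the pooled figures favour Drug V. The question is whether to condition on inflammation score.
Inflammation score is recorded after the drug and is itself shifted by it — it sits on the causal path from drug to outcome. Conditioning on a mediator would strip out part of the effect we want; the pooled comparison gives the total causal effect.
Pooled: Drug A 35.3% vs Drug V 15.6%; Drug V is lower overall.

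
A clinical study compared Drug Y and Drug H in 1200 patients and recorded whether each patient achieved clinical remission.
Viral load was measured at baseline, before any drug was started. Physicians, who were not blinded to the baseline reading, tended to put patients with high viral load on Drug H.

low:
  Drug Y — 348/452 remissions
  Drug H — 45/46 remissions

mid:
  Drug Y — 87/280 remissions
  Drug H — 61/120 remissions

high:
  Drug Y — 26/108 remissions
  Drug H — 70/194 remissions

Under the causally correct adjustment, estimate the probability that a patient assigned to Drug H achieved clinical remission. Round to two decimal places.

0.67

Here viral load is a common cause — it drives both which drug a case falls under and the outcome. The crude comparison mixes populations; the stratum-specific rates are the causally relevant ones.
Standardising Drug H to the population viral load mix: 0.415·45/46 + 0.333·61/120 + 0.252·70/194 = 0.666.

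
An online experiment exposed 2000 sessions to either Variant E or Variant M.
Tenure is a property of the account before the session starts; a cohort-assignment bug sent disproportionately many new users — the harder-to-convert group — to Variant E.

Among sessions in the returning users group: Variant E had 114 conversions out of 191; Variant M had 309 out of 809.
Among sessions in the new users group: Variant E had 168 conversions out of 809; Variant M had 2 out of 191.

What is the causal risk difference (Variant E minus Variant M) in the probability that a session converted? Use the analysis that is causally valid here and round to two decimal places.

Here user tenure is a common cause — it drives both which variant a case falls under and the outcome. The crude comparison mixes populations; the stratum-specific rates are the causally relevant ones.
Adjusting over the population distribution of user tenure: 0.500·(0.597−0.382) + 0.500·(0.208−0.010) = +0.206.

+0.21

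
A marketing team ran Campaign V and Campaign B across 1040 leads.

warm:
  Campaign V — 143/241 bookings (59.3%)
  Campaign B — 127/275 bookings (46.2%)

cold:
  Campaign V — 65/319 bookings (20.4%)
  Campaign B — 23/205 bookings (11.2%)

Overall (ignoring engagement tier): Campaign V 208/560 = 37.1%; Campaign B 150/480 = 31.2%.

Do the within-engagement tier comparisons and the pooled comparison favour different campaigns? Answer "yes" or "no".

Within each engagement tier level (warm 59.3% vs 46.2%; cold 20.4% vs 11.2%), Campaign V has the higher rate every time. Pooled: 37.1% vs 31.2% — Campaign V has the higher rate overall. They agree.

no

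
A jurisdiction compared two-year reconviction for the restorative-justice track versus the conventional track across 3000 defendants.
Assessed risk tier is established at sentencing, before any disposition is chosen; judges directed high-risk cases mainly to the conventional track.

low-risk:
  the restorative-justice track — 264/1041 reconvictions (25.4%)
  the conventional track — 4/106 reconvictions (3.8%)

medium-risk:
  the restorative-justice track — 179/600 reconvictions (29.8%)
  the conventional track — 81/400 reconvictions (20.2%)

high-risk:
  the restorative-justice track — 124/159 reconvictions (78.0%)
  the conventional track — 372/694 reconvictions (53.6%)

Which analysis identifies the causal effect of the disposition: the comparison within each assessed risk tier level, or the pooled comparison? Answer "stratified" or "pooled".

the conventional track is lower inside every assessed risk tier stratum but the restorative-justice track is lower in aggregate. Whether to stratify depends on how assessed risk tier relates to the disposition.
Assessed risk tier differs across dispositions for reasons unrelated to any effect of the disposition itself, and it separately predicts the outcome — a classic confounder. We must compare within assessed risk tier levels.
Within each level — low-risk: 25.4% vs 3.8%; medium-risk: 29.8% vs 20.2%; high-risk: 78.0% vs 53.6% — the conventional track is lower every time.

stratified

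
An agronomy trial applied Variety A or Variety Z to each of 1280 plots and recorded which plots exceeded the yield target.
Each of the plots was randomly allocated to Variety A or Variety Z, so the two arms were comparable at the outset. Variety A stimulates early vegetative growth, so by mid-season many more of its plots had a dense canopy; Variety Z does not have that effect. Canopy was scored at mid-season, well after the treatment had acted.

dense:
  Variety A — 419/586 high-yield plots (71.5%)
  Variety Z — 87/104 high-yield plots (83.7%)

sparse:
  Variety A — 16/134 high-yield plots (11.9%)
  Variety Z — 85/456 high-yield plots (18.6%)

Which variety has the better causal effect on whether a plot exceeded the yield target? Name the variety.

Within every mid-season canopy level Variety Z has the higher rate, yet pooled Variety A does — Simpson's reversal.
Mid-season canopy lies on the pathway variety → mid-season canopy → outcome, so adjusting for it blocks the indirect effect. For the total causal effect of variety, use the unadjusted pooled rates.
Pooled: Variety A 60.4% vs Variety Z 30.7%; Variety A is higher overall.

Variety A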